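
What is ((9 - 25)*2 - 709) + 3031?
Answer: 2290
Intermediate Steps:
((9 - 25)*2 - 709) + 3031 = (-16*2 - 709) + 3031 = (-32 - 709) + 3031 = -741 + 3031 = 2290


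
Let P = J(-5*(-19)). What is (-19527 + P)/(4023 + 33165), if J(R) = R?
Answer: -4858/9297 ≈ -0.52253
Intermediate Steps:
P = 95 (P = -5*(-19) = 95)
(-19527 + P)/(4023 + 33165) = (-19527 + 95)/(4023 + 33165) = -19432/37188 = -19432*1/37188 = -4858/9297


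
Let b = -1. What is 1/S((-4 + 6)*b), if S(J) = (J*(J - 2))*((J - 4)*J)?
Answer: 1/96 ≈ 0.010417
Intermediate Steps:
S(J) = J**2*(-4 + J)*(-2 + J) (S(J) = (J*(-2 + J))*((-4 + J)*J) = (J*(-2 + J))*(J*(-4 + J)) = J**2*(-4 + J)*(-2 + J))
1/S((-4 + 6)*b) = 1/(((-4 + 6)*(-1))**2*(8 + ((-4 + 6)*(-1))**2 - 6*(-4 + 6)*(-1))) = 1/((2*(-1))**2*(8 + (2*(-1))**2 - 12*(-1))) = 1/((-2)**2*(8 + (-2)**2 - 6*(-2))) = 1/(4*(8 + 4 + 12)) = 1/(4*24) = 1/96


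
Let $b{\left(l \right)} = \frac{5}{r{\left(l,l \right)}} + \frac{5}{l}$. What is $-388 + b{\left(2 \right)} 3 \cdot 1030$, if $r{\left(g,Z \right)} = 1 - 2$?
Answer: $-8113$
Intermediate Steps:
$r{\left(g,Z \right)} = -1$
$b{\left(l \right)} = -5 + \frac{5}{l}$ ($b{\left(l \right)} = \frac{5}{-1} + \frac{5}{l} = 5 \left(-1\right) + \frac{5}{l} = -5 + \frac{5}{l}$)
$-388 + b{\left(2 \right)} 3 \cdot 1030 = -388 + \left(-5 + \frac{5}{2}\right) 3 \cdot 1030 = -388 + \left(- \frac{5}{2}\right) 3 \cdot 1030 = -388 - 7725 = -8113$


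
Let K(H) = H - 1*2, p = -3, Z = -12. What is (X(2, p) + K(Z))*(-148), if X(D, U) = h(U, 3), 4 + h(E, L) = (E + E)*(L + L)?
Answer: 7992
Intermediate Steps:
K(H) = -2 + H (K(H) = H - 2 = -2 + H)
h(E, L) = -4 + 4*E*L (h(E, L) = -4 + (E + E)*(L + L) = -4 + (2*E)*(2*L) = -4 + 4*E*L)
X(D, U) = -4 + 12*U (X(D, U) = -4 + 4*U*3 = -4 + 12*U)
(X(2, p) + K(Z))*(-148) = ((-4 + 12*(-3)) + (-2 - 12))*(-148) = ((-4 - 36) - 14)*(-148) = (-40 - 14)*(-148) = -54*(-148) = 7992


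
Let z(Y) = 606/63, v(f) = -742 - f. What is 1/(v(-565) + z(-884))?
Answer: -21/3515 ≈ -0.0059744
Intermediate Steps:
z(Y) = 202/21 (z(Y) = 606*(1/63) = 202/21)
1/(v(-565) + z(-884)) = 1/((-742 - 1*(-565)) + 202/21) = 1/((-742 + 565) + 202/21) = 1/(-177 + 202/21) = 1/(-3515/21) = -21/3515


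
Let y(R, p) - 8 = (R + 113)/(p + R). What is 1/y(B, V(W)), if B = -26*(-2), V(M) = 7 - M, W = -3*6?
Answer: 7/71 ≈ 0.098592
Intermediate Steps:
W = -18
B = 52
y(R, p) = 8 + (113 + R)/(R + p) (y(R, p) = 8 + (R + 113)/(p + R) = 8 + (113 + R)/(R + p))
1/y(B, V(W)) = 1/((113 + 8*(7 - 1*(-18)) + 9*52)/(52 + (7 - 1*(-18)))) = 1/((113 + 8*(7 + 18) + 468)/(52 + (7 + 18))) = 1/((113 + 8*25 + 468)/(52 + 25)) = 1/((113 + 200 + 468)/77) = 1/((1/77)*781) = 1/(71/7) = 7/71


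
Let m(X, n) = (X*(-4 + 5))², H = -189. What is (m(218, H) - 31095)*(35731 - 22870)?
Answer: 211293369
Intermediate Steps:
m(X, n) = X² (m(X, n) = (X*1)² = X²)
(m(218, H) - 31095)*(35731 - 22870) = (218² - 31095)*(35731 - 22870) = (47524 - 31095)*12861 = 16429*12861 = 211293369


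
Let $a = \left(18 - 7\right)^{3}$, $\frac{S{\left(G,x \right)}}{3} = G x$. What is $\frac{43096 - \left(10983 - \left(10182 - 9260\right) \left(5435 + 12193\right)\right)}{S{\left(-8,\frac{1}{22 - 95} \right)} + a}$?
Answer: $\frac{1188814417}{97187} \approx 12232.0$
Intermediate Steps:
$S{\left(G,x \right)} = 3 G x$
$a = 1331$ ($a = 11^{3} = 1331$)
$\frac{43096 - \left(10983 - \left(10182 - 9260\right) \left(5435 + 12193\right)\right)}{S{\left(-8,\frac{1}{22 - 95} \right)} + a} = \frac{43096 - \left(10983 - \left(10182 - 9260\right) \left(5435 + 12193\right)\right)}{3 \left(-8\right) \frac{1}{22 - 95} + 1331} = \frac{43096 + \left(922 \cdot 17628 - 10983\right)}{3 \left(-8\right) \frac{1}{-73} + 1331} = \frac{43096 + \left(16253016 - 10983\right)}{3 \left(-8\right) \left(- \frac{1}{73}\right) + 1331} = \frac{43096 + 16242033}{\frac{24}{73} + 1331} = \frac{16285129}{\frac{97187}{73}} = 16285129 \cdot \frac{73}{97187} = \frac{1188814417}{97187}$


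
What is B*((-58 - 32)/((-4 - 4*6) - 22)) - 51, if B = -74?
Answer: -921/5 ≈ -184.20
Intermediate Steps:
B*((-58 - 32)/((-4 - 4*6) - 22)) - 51 = -74*(-58 - 32)/((-4 - 4*6) - 22) - 51 = -(-6660)/((-4 - 24) - 22) - 51 = -(-6660)/(-28 - 22) - 51 = -(-6660)/(-50) - 51 = -(-6660)*(-1)/50 - 51 = -74*9/5 - 51 = -666/5 - 51 = -921/5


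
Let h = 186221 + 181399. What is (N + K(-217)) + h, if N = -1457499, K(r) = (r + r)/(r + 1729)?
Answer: -117706963/108 ≈ -1.0899e+6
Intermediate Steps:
K(r) = 2*r/(1729 + r) (K(r) = (2*r)/(1729 + r) = 2*r/(1729 + r))
h = 367620
(N + K(-217)) + h = (-1457499 + 2*(-217)/(1729 - 217)) + 367620 = (-1457499 + 2*(-217)/1512) + 367620 = (-1457499 + 2*(-217)*(1/1512)) + 367620 = (-1457499 - 31/108) + 367620 = -157409923/108 + 367620 = -117706963/108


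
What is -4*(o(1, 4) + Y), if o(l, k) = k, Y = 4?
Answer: -32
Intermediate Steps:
-4*(o(1, 4) + Y) = -4*(4 + 4) = -4*8 = -32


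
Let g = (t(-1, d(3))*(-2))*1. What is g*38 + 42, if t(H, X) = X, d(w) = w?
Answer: -186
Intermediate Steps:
g = -6 (g = (3*(-2))*1 = -6*1 = -6)
g*38 + 42 = -6*38 + 42 = -228 + 42 = -186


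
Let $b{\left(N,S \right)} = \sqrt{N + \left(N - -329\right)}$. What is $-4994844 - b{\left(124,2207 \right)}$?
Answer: $-4994844 - \sqrt{577} \approx -4.9949 \cdot 10^{6}$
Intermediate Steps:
$b{\left(N,S \right)} = \sqrt{329 + 2 N}$ ($b{\left(N,S \right)} = \sqrt{N + \left(N + 329\right)} = \sqrt{N + \left(329 + N\right)} = \sqrt{329 + 2 N}$)
$-4994844 - b{\left(124,2207 \right)} = -4994844 - \sqrt{329 + 2 \cdot 124} = -4994844 - \sqrt{329 + 248} = -4994844 - \sqrt{577}$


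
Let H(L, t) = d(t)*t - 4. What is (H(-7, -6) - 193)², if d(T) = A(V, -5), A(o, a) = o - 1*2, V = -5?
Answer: 24025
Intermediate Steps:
A(o, a) = -2 + o (A(o, a) = o - 2 = -2 + o)
d(T) = -7 (d(T) = -2 - 5 = -7)
H(L, t) = -4 - 7*t (H(L, t) = -7*t - 4 = -4 - 7*t)
(H(-7, -6) - 193)² = ((-4 - 7*(-6)) - 193)² = ((-4 + 42) - 193)² = (38 - 193)² = (-155)² = 24025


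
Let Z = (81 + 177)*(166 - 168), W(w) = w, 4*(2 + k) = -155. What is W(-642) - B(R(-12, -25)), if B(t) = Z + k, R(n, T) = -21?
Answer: -341/4 ≈ -85.250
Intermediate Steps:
k = -163/4 (k = -2 + (1/4)*(-155) = -2 - 155/4 = -163/4 ≈ -40.750)
Z = -516 (Z = 258*(-2) = -516)
B(t) = -2227/4 (B(t) = -516 - 163/4 = -2227/4)
W(-642) - B(R(-12, -25)) = -642 - 1*(-2227/4) = -642 + 2227/4 = -341/4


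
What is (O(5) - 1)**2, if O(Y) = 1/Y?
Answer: 16/25 ≈ 0.64000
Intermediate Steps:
O(Y) = 1/Y
(O(5) - 1)**2 = (1/5 - 1)**2 = (-4/5)**2 = 16/25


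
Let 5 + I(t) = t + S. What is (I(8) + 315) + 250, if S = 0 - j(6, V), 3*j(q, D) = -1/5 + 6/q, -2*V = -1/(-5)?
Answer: 8516/15 ≈ 567.73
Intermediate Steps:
V = -⅒ (V = -(-1)/(2*(-5)) = -(-1)*(-1)/(2*5) = -½*⅕ = -⅒ ≈ -0.10000)
j(q, D) = -1/15 + 2/q (j(q, D) = (-1/5 + 6/q)/3 = (-1*⅕ + 6/q)/3 = (-⅕ + 6/q)/3 = -1/15 + 2/q)
S = -4/15 (S = 0 - (30 - 1*6)/(15*6) = 0 - (30 - 6)/(15*6) = 0 - 24/(15*6) = 0 - 1*4/15 = 0 - 4/15 = -4/15 ≈ -0.26667)
I(t) = -79/15 + t (I(t) = -5 + (t - 4/15) = -5 + (-4/15 + t) = -79/15 + t)
(I(8) + 315) + 250 = ((-79/15 + 8) + 315) + 250 = (41/15 + 315) + 250 = 4766/15 + 250 = 8516/15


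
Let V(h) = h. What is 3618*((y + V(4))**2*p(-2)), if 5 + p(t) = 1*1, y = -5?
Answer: -14472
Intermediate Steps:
p(t) = -4 (p(t) = -5 + 1*1 = -5 + 1 = -4)
3618*((y + V(4))**2*p(-2)) = 3618*((-5 + 4)**2*(-4)) = 3618*((-1)**2*(-4)) = 3618*(1*(-4)) = 3618*(-4) = -14472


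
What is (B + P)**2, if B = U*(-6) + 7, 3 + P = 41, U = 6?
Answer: 81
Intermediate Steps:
P = 38 (P = -3 + 41 = 38)
B = -29 (B = 6*(-6) + 7 = -36 + 7 = -29)
(B + P)**2 = (-29 + 38)**2 = 9**2 = 81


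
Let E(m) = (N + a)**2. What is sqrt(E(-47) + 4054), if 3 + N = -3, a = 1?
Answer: sqrt(4079) ≈ 63.867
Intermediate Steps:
N = -6 (N = -3 - 3 = -6)
E(m) = 25 (E(m) = (-6 + 1)**2 = (-5)**2 = 25)
sqrt(E(-47) + 4054) = sqrt(25 + 4054) = sqrt(4079)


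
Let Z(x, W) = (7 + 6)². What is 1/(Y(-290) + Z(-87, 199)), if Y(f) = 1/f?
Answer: 290/49009 ≈ 0.0059173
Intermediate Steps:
Z(x, W) = 169 (Z(x, W) = 13² = 169)
1/(Y(-290) + Z(-87, 199)) = 1/(1/(-290) + 169) = 1/(-1/290 + 169) = 1/(49009/290) = 290/49009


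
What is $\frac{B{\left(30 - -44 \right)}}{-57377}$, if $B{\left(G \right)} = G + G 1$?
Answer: $- \frac{148}{57377} \approx -0.0025794$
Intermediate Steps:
$B{\left(G \right)} = 2 G$ ($B{\left(G \right)} = G + G = 2 G$)
$\frac{B{\left(30 - -44 \right)}}{-57377} = \frac{2 \left(30 - -44\right)}{-57377} = 2 \left(30 + 44\right) \left(- \frac{1}{57377}\right) = 2 \cdot 74 \left(- \frac{1}{57377}\right) = 148 \left(- \frac{1}{57377}\right) = - \frac{148}{57377}$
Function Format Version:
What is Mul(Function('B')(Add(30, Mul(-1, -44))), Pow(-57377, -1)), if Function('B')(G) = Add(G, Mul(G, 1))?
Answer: Rational(-148, 57377) ≈ -0.0025794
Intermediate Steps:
Function('B')(G) = Mul(2, G) (Function('B')(G) = Add(G, G) = Mul(2, G))
Mul(Function('B')(Add(30, Mul(-1, -44))), Pow(-57377, -1)) = Mul(Mul(2, Add(30, Mul(-1, -44))), Pow(-57377, -1)) = Mul(Mul(2, Add(30, 44)), Rational(-1, 57377)) = Mul(Mul(2, 74), Rational(-1, 57377)) = Mul(148, Rational(-1, 57377)) = Rational(-148, 57377)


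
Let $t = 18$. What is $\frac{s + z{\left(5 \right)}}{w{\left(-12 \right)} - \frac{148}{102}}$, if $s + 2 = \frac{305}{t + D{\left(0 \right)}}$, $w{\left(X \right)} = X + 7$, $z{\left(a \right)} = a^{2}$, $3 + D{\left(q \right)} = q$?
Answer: $- \frac{2210}{329} \approx -6.7173$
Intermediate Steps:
$D{\left(q \right)} = -3 + q$
$w{\left(X \right)} = 7 + X$
$s = \frac{55}{3}$ ($s = -2 + \frac{305}{18 + \left(-3 + 0\right)} = -2 + \frac{305}{18 - 3} = -2 + \frac{305}{15} = -2 + 305 \cdot \frac{1}{15} = -2 + \frac{61}{3} = \frac{55}{3} \approx 18.333$)
$\frac{s + z{\left(5 \right)}}{w{\left(-12 \right)} - \frac{148}{102}} = \frac{\frac{55}{3} + 5^{2}}{\left(7 - 12\right) - \frac{148}{102}} = \frac{\frac{55}{3} + 25}{-5 - \frac{74}{51}} = \frac{130}{3 \left(-5 - \frac{74}{51}\right)} = \frac{130}{3 \left(- \frac{329}{51}\right)} = \frac{130}{3} \left(- \frac{51}{329}\right) = - \frac{2210}{329}$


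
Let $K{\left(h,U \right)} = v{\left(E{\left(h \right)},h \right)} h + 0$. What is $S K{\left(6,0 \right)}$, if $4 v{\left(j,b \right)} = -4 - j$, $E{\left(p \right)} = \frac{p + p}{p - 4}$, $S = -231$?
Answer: $3465$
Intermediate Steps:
$E{\left(p \right)} = \frac{2 p}{-4 + p}$
$v{\left(j,b \right)} = -1 - \frac{j}{4}$ ($v{\left(j,b \right)} = \frac{-4 - j}{4} = -1 - \frac{j}{4}$)
$K{\left(h,U \right)} = h \left(-1 - \frac{h}{2 \left(-4 + h\right)}\right)$ ($K{\left(h,U \right)} = \left(-1 - \frac{2 h \frac{1}{-4 + h}}{4}\right) h + 0 = \left(-1 - \frac{h}{2 \left(-4 + h\right)}\right) h + 0 = h \left(-1 - \frac{h}{2 \left(-4 + h\right)}\right) + 0 = h \left(-1 - \frac{h}{2 \left(-4 + h\right)}\right)$)
$S K{\left(6,0 \right)} = - 231 \cdot \frac{1}{2} \cdot 6 \frac{1}{-4 + 6} \left(8 - 18\right) = - 231 \cdot \frac{1}{2} \cdot 6 \cdot \frac{1}{2} \left(8 - 18\right) = - 231 \cdot \frac{1}{2} \cdot 6 \cdot \frac{1}{2} \left(-10\right) = \left(-231\right) \left(-15\right) = 3465$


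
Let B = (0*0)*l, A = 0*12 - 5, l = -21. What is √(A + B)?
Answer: I*√5 ≈ 2.2361*I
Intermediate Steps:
A = -5 (A = 0 - 5 = -5)
B = 0 (B = (0*0)*(-21) = 0*(-21) = 0)
√(A + B) = √(-5 + 0) = √(-5) = I*√5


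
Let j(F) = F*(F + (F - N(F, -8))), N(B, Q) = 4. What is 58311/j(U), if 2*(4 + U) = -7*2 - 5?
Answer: 418/3 ≈ 139.33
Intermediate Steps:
U = -27/2 (U = -4 + (-7*2 - 5)/2 = -4 + (-14 - 5)/2 = -4 + (1/2)*(-19) = -4 - 19/2 = -27/2 ≈ -13.500)
j(F) = F*(-4 + 2*F) (j(F) = F*(F + (F - 1*4)) = F*(F + (F - 4)) = F*(F + (-4 + F)) = F*(-4 + 2*F))
58311/j(U) = 58311/((2*(-27/2)*(-2 - 27/2))) = 58311/((2*(-27/2)*(-31/2))) = 58311/(837/2) = 58311*(2/837) = 418/3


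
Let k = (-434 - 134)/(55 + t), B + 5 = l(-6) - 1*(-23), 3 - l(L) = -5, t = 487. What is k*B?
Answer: -7384/271 ≈ -27.247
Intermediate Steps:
l(L) = 8 (l(L) = 3 - 1*(-5) = 3 + 5 = 8)
B = 26 (B = -5 + (8 - 1*(-23)) = -5 + (8 + 23) = -5 + 31 = 26)
k = -284/271 (k = (-434 - 134)/(55 + 487) = -568/542 = -568*1/542 = -284/271 ≈ -1.0480)
k*B = -284/271*26 = -7384/271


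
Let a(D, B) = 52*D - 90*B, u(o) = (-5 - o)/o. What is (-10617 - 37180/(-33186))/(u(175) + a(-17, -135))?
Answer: -6165225185/6542188482 ≈ -0.94238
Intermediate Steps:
u(o) = (-5 - o)/o
a(D, B) = -90*B + 52*D
(-10617 - 37180/(-33186))/(u(175) + a(-17, -135)) = (-10617 - 37180/(-33186))/((-5 - 1*175)/175 + (-90*(-135) + 52*(-17))) = (-10617 - 37180*(-1/33186))/((-5 - 175)/175 + (12150 - 884)) = (-10617 + 18590/16593)/((1/175)*(-180) + 11266) = -176149291/(16593*(-36/35 + 11266)) = -176149291/(16593*394274/35) = -176149291/16593*35/394274 = -6165225185/6542188482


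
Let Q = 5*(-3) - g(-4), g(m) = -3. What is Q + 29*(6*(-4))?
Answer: -708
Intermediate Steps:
Q = -12 (Q = 5*(-3) - 1*(-3) = -15 + 3 = -12)
Q + 29*(6*(-4)) = -12 + 29*(6*(-4)) = -12 + 29*(-24) = -12 - 696 = -708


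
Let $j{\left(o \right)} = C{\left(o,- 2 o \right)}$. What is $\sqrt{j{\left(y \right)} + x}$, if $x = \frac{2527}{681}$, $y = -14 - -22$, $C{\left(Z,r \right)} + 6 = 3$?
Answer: $\frac{22 \sqrt{681}}{681} \approx 0.84304$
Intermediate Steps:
$C{\left(Z,r \right)} = -3$ ($C{\left(Z,r \right)} = -6 + 3 = -3$)
$y = 8$ ($y = -14 + 22 = 8$)
$j{\left(o \right)} = -3$
$x = \frac{2527}{681}$ ($x = 2527 \cdot \frac{1}{681} = \frac{2527}{681} \approx 3.7107$)
$\sqrt{j{\left(y \right)} + x} = \sqrt{-3 + \frac{2527}{681}} = \sqrt{\frac{484}{681}} = \frac{22 \sqrt{681}}{681}$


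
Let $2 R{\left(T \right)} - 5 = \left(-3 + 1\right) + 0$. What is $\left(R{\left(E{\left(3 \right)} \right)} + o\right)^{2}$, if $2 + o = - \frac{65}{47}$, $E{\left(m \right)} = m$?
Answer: $\frac{31329}{8836} \approx 3.5456$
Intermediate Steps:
$o = - \frac{159}{47}$ ($o = -2 - \frac{65}{47} = - \frac{159}{47} \approx -3.383$)
$R{\left(T \right)} = \frac{3}{2}$ ($R{\left(T \right)} = \frac{5}{2} + \frac{\left(-3 + 1\right) + 0}{2} = \frac{5}{2} + \frac{-2 + 0}{2} = \frac{5}{2} + \frac{1}{2} \left(-2\right) = \frac{5}{2} - 1 = \frac{3}{2}$)
$\left(R{\left(E{\left(3 \right)} \right)} + o\right)^{2} = \left(\frac{3}{2} - \frac{159}{47}\right)^{2} = \left(- \frac{177}{94}\right)^{2} = \frac{31329}{8836}$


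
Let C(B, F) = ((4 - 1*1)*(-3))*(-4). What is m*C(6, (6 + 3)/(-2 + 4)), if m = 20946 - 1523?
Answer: 699228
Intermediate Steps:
m = 19423
C(B, F) = 36 (C(B, F) = ((4 - 1)*(-3))*(-4) = (3*(-3))*(-4) = -9*(-4) = 36)
m*C(6, (6 + 3)/(-2 + 4)) = 19423*36 = 699228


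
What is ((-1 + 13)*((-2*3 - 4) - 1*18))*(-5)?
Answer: 1680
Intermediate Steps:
((-1 + 13)*((-2*3 - 4) - 1*18))*(-5) = (12*((-6 - 4) - 18))*(-5) = (12*(-10 - 18))*(-5) = (12*(-28))*(-5) = -336*(-5) = 1680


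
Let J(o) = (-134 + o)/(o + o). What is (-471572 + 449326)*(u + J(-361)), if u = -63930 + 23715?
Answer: 322953357405/361 ≈ 8.9461e+8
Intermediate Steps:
J(o) = (-134 + o)/(2*o) (J(o) = (-134 + o)/((2*o)) = (-134 + o)*(1/(2*o)) = (-134 + o)/(2*o))
u = -40215
(-471572 + 449326)*(u + J(-361)) = (-471572 + 449326)*(-40215 + (½)*(-134 - 361)/(-361)) = -22246*(-40215 + (½)*(-1/361)*(-495)) = -22246*(-40215 + 495/722) = -22246*(-29034735/722) = 322953357405/361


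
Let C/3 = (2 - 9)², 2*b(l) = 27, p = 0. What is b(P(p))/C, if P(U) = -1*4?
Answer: 9/98 ≈ 0.091837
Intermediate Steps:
P(U) = -4
b(l) = 27/2 (b(l) = (½)*27 = 27/2)
C = 147 (C = 3*(2 - 9)² = 3*(-7)² = 3*49 = 147)
b(P(p))/C = (27/2)/147 = (27/2)*(1/147) = 9/98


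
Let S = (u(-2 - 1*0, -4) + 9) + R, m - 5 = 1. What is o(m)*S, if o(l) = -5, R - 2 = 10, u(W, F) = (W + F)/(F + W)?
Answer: -110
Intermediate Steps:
u(W, F) = 1 (u(W, F) = (F + W)/(F + W) = 1)
R = 12 (R = 2 + 10 = 12)
m = 6 (m = 5 + 1 = 6)
S = 22 (S = (1 + 9) + 12 = 10 + 12 = 22)
o(m)*S = -5*22 = -110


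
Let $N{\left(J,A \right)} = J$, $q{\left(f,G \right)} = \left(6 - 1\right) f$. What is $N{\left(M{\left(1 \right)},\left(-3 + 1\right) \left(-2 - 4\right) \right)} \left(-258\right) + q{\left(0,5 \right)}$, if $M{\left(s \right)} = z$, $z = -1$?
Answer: $258$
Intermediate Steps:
$q{\left(f,G \right)} = 5 f$
$M{\left(s \right)} = -1$
$N{\left(M{\left(1 \right)},\left(-3 + 1\right) \left(-2 - 4\right) \right)} \left(-258\right) + q{\left(0,5 \right)} = \left(-1\right) \left(-258\right) + 5 \cdot 0 = 258 + 0 = 258$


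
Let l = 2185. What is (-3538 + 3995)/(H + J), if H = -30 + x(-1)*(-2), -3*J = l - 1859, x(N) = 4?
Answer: -1371/440 ≈ -3.1159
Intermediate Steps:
J = -326/3 (J = -(2185 - 1859)/3 = -⅓*326 = -326/3 ≈ -108.67)
H = -38 (H = -30 + 4*(-2) = -30 - 8 = -38)
(-3538 + 3995)/(H + J) = (-3538 + 3995)/(-38 - 326/3) = 457/(-440/3) = 457*(-3/440) = -1371/440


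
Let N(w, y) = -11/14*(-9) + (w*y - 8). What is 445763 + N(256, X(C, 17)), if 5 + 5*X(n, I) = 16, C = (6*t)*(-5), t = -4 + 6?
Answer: 31242769/70 ≈ 4.4633e+5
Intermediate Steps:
t = 2
C = -60 (C = (6*2)*(-5) = 12*(-5) = -60)
X(n, I) = 11/5 (X(n, I) = -1 + (⅕)*16 = -1 + 16/5 = 11/5)
N(w, y) = -13/14 + w*y (N(w, y) = -11*1/14*(-9) + (-8 + w*y) = -11/14*(-9) + (-8 + w*y) = 99/14 + (-8 + w*y) = -13/14 + w*y)
445763 + N(256, X(C, 17)) = 445763 + (-13/14 + 256*(11/5)) = 445763 + (-13/14 + 2816/5) = 445763 + 39359/70 = 31242769/70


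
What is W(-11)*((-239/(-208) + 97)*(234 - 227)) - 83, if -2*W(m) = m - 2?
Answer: 140249/32 ≈ 4382.8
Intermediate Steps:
W(m) = 1 - m/2 (W(m) = -(m - 2)/2 = -(-2 + m)/2 = 1 - m/2)
W(-11)*((-239/(-208) + 97)*(234 - 227)) - 83 = (1 - 1/2*(-11))*((-239/(-208) + 97)*(234 - 227)) - 83 = (1 + 11/2)*((-239*(-1/208) + 97)*7) - 83 = 13*((239/208 + 97)*7)/2 - 83 = 13*((20415/208)*7)/2 - 83 = (13/2)*(142905/208) - 83 = 142905/32 - 83 = 140249/32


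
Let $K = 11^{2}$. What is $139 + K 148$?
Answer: $18047$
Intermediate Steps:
$K = 121$
$139 + K 148 = 139 + 121 \cdot 148 = 139 + 17908 = 18047$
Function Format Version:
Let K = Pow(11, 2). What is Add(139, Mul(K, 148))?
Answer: 18047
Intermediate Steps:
K = 121
Add(139, Mul(K, 148)) = Add(139, Mul(121, 148)) = Add(139, 17908) = 18047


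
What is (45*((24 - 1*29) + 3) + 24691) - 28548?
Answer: -3947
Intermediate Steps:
(45*((24 - 1*29) + 3) + 24691) - 28548 = (45*((24 - 29) + 3) + 24691) - 28548 = (45*(-5 + 3) + 24691) - 28548 = (45*(-2) + 24691) - 28548 = (-90 + 24691) - 28548 = 24601 - 28548 = -3947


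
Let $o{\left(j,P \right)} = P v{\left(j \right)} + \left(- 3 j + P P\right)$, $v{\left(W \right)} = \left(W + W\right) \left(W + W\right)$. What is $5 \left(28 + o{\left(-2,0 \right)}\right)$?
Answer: $170$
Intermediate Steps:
$v{\left(W \right)} = 4 W^{2}$ ($v{\left(W \right)} = 2 W 2 W = 4 W^{2}$)
$o{\left(j,P \right)} = P^{2} - 3 j + 4 P j^{2}$ ($o{\left(j,P \right)} = P 4 j^{2} + \left(- 3 j + P P\right) = 4 P j^{2} + \left(- 3 j + P^{2}\right) = 4 P j^{2} + \left(P^{2} - 3 j\right) = P^{2} - 3 j + 4 P j^{2}$)
$5 \left(28 + o{\left(-2,0 \right)}\right) = 5 \left(28 + \left(0^{2} - -6 + 4 \cdot 0 \left(-2\right)^{2}\right)\right) = 5 \left(28 + \left(0 + 6 + 4 \cdot 0 \cdot 4\right)\right) = 5 \left(28 + \left(0 + 6 + 0\right)\right) = 5 \left(28 + 6\right) = 5 \cdot 34 = 170$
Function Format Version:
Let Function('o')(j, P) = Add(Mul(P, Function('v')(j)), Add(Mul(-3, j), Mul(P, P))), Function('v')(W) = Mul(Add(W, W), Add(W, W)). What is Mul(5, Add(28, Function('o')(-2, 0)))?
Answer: 170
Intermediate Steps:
Function('v')(W) = Mul(4, Pow(W, 2)) (Function('v')(W) = Mul(Mul(2, W), Mul(2, W)) = Mul(4, Pow(W, 2)))
Function('o')(j, P) = Add(Pow(P, 2), Mul(-3, j), Mul(4, P, Pow(j, 2))) (Function('o')(j, P) = Add(Mul(P, Mul(4, Pow(j, 2))), Add(Mul(-3, j), Mul(P, P))) = Add(Mul(4, P, Pow(j, 2)), Add(Mul(-3, j), Pow(P, 2))) = Add(Mul(4, P, Pow(j, 2)), Add(Pow(P, 2), Mul(-3, j))) = Add(Pow(P, 2), Mul(-3, j), Mul(4, P, Pow(j, 2))))
Mul(5, Add(28, Function('o')(-2, 0))) = Mul(5, Add(28, Add(Pow(0, 2), Mul(-3, -2), Mul(4, 0, Pow(-2, 2))))) = Mul(5, Add(28, Add(0, 6, Mul(4, 0, 4)))) = Mul(5, Add(28, Add(0, 6, 0))) = Mul(5, Add(28, 6)) = Mul(5, 34) = 170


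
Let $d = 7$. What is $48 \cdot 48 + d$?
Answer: $2311$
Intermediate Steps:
$48 \cdot 48 + d = 48 \cdot 48 + 7 = 2304 + 7 = 2311$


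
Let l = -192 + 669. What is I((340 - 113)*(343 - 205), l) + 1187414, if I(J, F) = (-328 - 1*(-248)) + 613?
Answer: 1187947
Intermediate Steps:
l = 477
I(J, F) = 533 (I(J, F) = (-328 + 248) + 613 = -80 + 613 = 533)
I((340 - 113)*(343 - 205), l) + 1187414 = 533 + 1187414 = 1187947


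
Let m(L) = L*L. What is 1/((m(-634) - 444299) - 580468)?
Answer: -1/622811 ≈ -1.6056e-6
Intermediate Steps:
m(L) = L**2
1/((m(-634) - 444299) - 580468) = 1/(((-634)**2 - 444299) - 580468) = 1/((401956 - 444299) - 580468) = 1/(-42343 - 580468) = 1/(-622811) = -1/622811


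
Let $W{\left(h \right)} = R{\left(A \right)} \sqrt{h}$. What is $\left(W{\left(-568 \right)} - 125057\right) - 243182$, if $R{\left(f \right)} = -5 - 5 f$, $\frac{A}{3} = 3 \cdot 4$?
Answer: $-368239 - 370 i \sqrt{142} \approx -3.6824 \cdot 10^{5} - 4409.1 i$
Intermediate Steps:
$A = 36$ ($A = 3 \cdot 3 \cdot 4 = 3 \cdot 12 = 36$)
$W{\left(h \right)} = - 185 \sqrt{h}$ ($W{\left(h \right)} = \left(-5 - 180\right) \sqrt{h} = - 185 \sqrt{h}$)
$\left(W{\left(-568 \right)} - 125057\right) - 243182 = \left(- 185 \sqrt{-568} - 125057\right) - 243182 = \left(- 185 \cdot 2 i \sqrt{142} - 125057\right) - 243182 = \left(- 370 i \sqrt{142} - 125057\right) - 243182 = \left(-125057 - 370 i \sqrt{142}\right) - 243182 = -368239 - 370 i \sqrt{142}$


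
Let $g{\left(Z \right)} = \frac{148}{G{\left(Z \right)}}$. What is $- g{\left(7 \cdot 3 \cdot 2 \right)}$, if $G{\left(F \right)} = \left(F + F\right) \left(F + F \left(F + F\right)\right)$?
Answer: $- \frac{37}{74970} \approx -0.00049353$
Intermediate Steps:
$G{\left(F \right)} = 2 F \left(F + 2 F^{2}\right)$ ($G{\left(F \right)} = 2 F \left(F + F 2 F\right) = 2 F \left(F + 2 F^{2}\right)$)
$g{\left(Z \right)} = \frac{148}{Z^{2} \left(2 + 4 Z\right)}$
$- g{\left(7 \cdot 3 \cdot 2 \right)} = - \frac{74}{1764 \left(1 + 2 \cdot 7 \cdot 3 \cdot 2\right)} = - \frac{74}{1764 \left(1 + 2 \cdot 21 \cdot 2\right)} = - \frac{74}{1764 \left(1 + 2 \cdot 42\right)} = - \frac{74}{1764 \left(1 + 84\right)} = - \frac{74}{1764 \cdot 85} = \left(-1\right) \frac{37}{74970} = - \frac{37}{74970}$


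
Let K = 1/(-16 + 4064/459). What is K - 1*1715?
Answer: -5625659/3280 ≈ -1715.1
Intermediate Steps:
K = -459/3280 (K = 1/(-16 + 4064*(1/459)) = 1/(-16 + 4064/459) = 1/(-3280/459) = -459/3280 ≈ -0.13994)
K - 1*1715 = -459/3280 - 1*1715 = -459/3280 - 1715 = -5625659/3280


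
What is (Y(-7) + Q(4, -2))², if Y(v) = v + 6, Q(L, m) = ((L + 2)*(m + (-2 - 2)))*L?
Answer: 21025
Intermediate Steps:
Q(L, m) = L*(-4 + m)*(2 + L) (Q(L, m) = ((2 + L)*(m - 4))*L = ((2 + L)*(-4 + m))*L = ((-4 + m)*(2 + L))*L = L*(-4 + m)*(2 + L))
Y(v) = 6 + v
(Y(-7) + Q(4, -2))² = ((6 - 7) + 4*(-8 - 4*4 + 2*(-2) + 4*(-2)))² = (-1 + 4*(-8 - 16 - 4 - 8))² = (-1 + 4*(-36))² = (-1 - 144)² = (-145)² = 21025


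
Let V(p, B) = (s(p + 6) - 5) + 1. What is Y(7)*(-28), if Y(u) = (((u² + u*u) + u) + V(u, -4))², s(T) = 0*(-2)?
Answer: -285628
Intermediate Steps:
s(T) = 0
V(p, B) = -4 (V(p, B) = (0 - 5) + 1 = -5 + 1 = -4)
Y(u) = (-4 + u + 2*u²)² (Y(u) = (((u² + u*u) + u) - 4)² = (((u² + u²) + u) - 4)² = ((2*u² + u) - 4)² = ((u + 2*u²) - 4)² = (-4 + u + 2*u²)²)
Y(7)*(-28) = (-4 + 7 + 2*7²)²*(-28) = (-4 + 7 + 2*49)²*(-28) = (-4 + 7 + 98)²*(-28) = 101²*(-28) = 10201*(-28) = -285628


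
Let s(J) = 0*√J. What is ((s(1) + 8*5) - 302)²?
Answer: 68644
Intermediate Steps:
s(J) = 0
((s(1) + 8*5) - 302)² = ((0 + 8*5) - 302)² = ((0 + 40) - 302)² = (40 - 302)² = (-262)² = 68644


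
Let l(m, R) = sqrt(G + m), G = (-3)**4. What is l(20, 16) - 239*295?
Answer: -70505 + sqrt(101) ≈ -70495.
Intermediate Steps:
G = 81
l(m, R) = sqrt(81 + m)
l(20, 16) - 239*295 = sqrt(81 + 20) - 239*295 = sqrt(101) - 70505 = -70505 + sqrt(101)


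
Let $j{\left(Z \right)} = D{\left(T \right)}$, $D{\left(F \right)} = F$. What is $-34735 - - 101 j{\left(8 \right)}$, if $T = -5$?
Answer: $-35240$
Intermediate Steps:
$j{\left(Z \right)} = -5$
$-34735 - - 101 j{\left(8 \right)} = -34735 - \left(-101\right) \left(-5\right) = -34735 - 505 = -35240$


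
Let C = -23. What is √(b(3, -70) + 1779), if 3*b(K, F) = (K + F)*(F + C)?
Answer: 4*√241 ≈ 62.097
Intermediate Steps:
b(K, F) = (-23 + F)*(F + K)/3 (b(K, F) = ((K + F)*(F - 23))/3 = ((F + K)*(-23 + F))/3 = ((-23 + F)*(F + K))/3 = (-23 + F)*(F + K)/3)
√(b(3, -70) + 1779) = √((-23/3*(-70) - 23/3*3 + (⅓)*(-70)² + (⅓)*(-70)*3) + 1779) = √((1610/3 - 23 + (⅓)*4900 - 70) + 1779) = √((1610/3 - 23 + 4900/3 - 70) + 1779) = √(2077 + 1779) = √3856 = 4*√241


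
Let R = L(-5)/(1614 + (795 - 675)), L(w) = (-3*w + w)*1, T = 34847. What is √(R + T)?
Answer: √90637062/51 ≈ 186.67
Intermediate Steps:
L(w) = -2*w (L(w) = -2*w*1 = -2*w)
R = 5/867 (R = (-2*(-5))/(1614 + (795 - 675)) = 10/(1614 + 120) = 10/1734 = (1/1734)*10 = 5/867 ≈ 0.0057670)
√(R + T) = √(5/867 + 34847) = √(30212354/867) = √90637062/51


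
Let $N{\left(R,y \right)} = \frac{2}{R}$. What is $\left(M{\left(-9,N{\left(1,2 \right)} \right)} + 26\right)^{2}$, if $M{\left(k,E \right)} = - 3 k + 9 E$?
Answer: $5041$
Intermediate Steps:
$\left(M{\left(-9,N{\left(1,2 \right)} \right)} + 26\right)^{2} = \left(\left(\left(-3\right) \left(-9\right) + 9 \cdot \frac{2}{1}\right) + 26\right)^{2} = \left(\left(27 + 9 \cdot 2 \cdot 1\right) + 26\right)^{2} = \left(\left(27 + 9 \cdot 2\right) + 26\right)^{2} = \left(\left(27 + 18\right) + 26\right)^{2} = \left(45 + 26\right)^{2} = 71^{2} = 5041$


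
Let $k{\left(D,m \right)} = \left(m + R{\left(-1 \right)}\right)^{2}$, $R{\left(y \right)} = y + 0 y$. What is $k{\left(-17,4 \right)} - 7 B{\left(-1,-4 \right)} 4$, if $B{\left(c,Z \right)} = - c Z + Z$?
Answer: $233$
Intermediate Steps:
$R{\left(y \right)} = y$ ($R{\left(y \right)} = y + 0 = y$)
$B{\left(c,Z \right)} = Z - Z c$ ($B{\left(c,Z \right)} = - Z c + Z = Z - Z c$)
$k{\left(D,m \right)} = \left(-1 + m\right)^{2}$ ($k{\left(D,m \right)} = \left(m - 1\right)^{2} = \left(-1 + m\right)^{2}$)
$k{\left(-17,4 \right)} - 7 B{\left(-1,-4 \right)} 4 = \left(-1 + 4\right)^{2} - 7 \left(- 4 \left(1 - -1\right)\right) 4 = 3^{2} - 7 \left(- 4 \left(1 + 1\right)\right) 4 = 9 - 7 \left(\left(-4\right) 2\right) 4 = 9 - 7 \left(-8\right) 4 = 9 - \left(-56\right) 4 = 9 - -224 = 9 + 224 = 233$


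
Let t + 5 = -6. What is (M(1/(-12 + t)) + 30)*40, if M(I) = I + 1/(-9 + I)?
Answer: 713915/598 ≈ 1193.8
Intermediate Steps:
t = -11 (t = -5 - 6 = -11)
(M(1/(-12 + t)) + 30)*40 = ((1 + (1/(-12 - 11))² - 9/(-12 - 11))/(-9 + 1/(-12 - 11)) + 30)*40 = ((1 + (1/(-23))² - 9/(-23))/(-9 + 1/(-23)) + 30)*40 = ((1 + (-1/23)² - 9*(-1/23))/(-9 - 1/23) + 30)*40 = ((1 + 1/529 + 9/23)/(-208/23) + 30)*40 = (-23/208*737/529 + 30)*40 = (-737/4784 + 30)*40 = (142783/4784)*40 = 713915/598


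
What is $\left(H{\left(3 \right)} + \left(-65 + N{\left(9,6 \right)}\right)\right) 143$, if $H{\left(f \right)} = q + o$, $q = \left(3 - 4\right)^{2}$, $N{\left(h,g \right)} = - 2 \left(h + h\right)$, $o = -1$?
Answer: $-14443$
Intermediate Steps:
$N{\left(h,g \right)} = - 4 h$ ($N{\left(h,g \right)} = - 2 \cdot 2 h = - 4 h$)
$q = 1$ ($q = \left(-1\right)^{2} = 1$)
$H{\left(f \right)} = 0$ ($H{\left(f \right)} = 1 - 1 = 0$)
$\left(H{\left(3 \right)} + \left(-65 + N{\left(9,6 \right)}\right)\right) 143 = \left(0 - 101\right) 143 = \left(-101\right) 143 = -14443$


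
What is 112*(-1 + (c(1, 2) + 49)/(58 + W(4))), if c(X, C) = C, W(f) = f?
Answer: -616/31 ≈ -19.871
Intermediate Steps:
112*(-1 + (c(1, 2) + 49)/(58 + W(4))) = 112*(-1 + (2 + 49)/(58 + 4)) = 112*(-1 + 51/62) = 112*(-11/62) = -616/31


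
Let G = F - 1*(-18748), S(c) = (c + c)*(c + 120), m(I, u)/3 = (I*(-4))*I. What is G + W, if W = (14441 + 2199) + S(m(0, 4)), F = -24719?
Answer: 10669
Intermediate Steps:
m(I, u) = -12*I² (m(I, u) = 3*((I*(-4))*I) = 3*((-4*I)*I) = 3*(-4*I²) = -12*I²)
S(c) = 2*c*(120 + c) (S(c) = (2*c)*(120 + c) = 2*c*(120 + c))
W = 16640 (W = (14441 + 2199) + 2*(-12*0²)*(120 - 12*0²) = 16640 + 2*(-12*0)*(120 - 12*0) = 16640 + 2*0*(120 + 0) = 16640 + 2*0*120 = 16640 + 0 = 16640)
G = -5971 (G = -24719 - 1*(-18748) = -24719 + 18748 = -5971)
G + W = -5971 + 16640 = 10669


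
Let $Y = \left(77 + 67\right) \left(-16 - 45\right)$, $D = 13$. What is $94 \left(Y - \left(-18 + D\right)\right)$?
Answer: $-825226$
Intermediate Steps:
$Y = -8784$ ($Y = 144 \left(-61\right) = -8784$)
$94 \left(Y - \left(-18 + D\right)\right) = 94 \left(-8784 + \left(18 - 13\right)\right) = 94 \left(-8784 + 5\right) = 94 \left(-8779\right) = -825226$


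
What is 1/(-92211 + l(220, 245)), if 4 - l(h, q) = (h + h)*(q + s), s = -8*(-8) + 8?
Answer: -1/231687 ≈ -4.3162e-6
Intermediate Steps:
s = 72 (s = 64 + 8 = 72)
l(h, q) = 4 - 2*h*(72 + q) (l(h, q) = 4 - (h + h)*(q + 72) = 4 - 2*h*(72 + q))
1/(-92211 + l(220, 245)) = 1/(-92211 + (4 - 144*220 - 2*220*245)) = 1/(-92211 + (4 - 31680 - 107800)) = 1/(-92211 - 139476) = 1/(-231687) = -1/231687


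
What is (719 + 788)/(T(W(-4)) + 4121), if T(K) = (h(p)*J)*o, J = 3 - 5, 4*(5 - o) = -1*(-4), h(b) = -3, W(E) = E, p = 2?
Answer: 1507/4145 ≈ 0.36357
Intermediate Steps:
o = 4 (o = 5 - (-1)*(-4)/4 = 5 - 1/4*4 = 5 - 1 = 4)
J = -2
T(K) = 24 (T(K) = -3*(-2)*4 = 6*4 = 24)
(719 + 788)/(T(W(-4)) + 4121) = (719 + 788)/(24 + 4121) = 1507/4145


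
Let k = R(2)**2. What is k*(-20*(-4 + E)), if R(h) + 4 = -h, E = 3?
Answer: 720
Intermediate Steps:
R(h) = -4 - h
k = 36 (k = (-4 - 1*2)**2 = (-4 - 2)**2 = (-6)**2 = 36)
k*(-20*(-4 + E)) = 36*(-20*(-4 + 3)) = 36*(-20*(-1)) = 36*20 = 720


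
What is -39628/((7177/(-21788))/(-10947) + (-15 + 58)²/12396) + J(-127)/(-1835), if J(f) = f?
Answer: -373258476047978393/1405240258510 ≈ -2.6562e+5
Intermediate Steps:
-39628/((7177/(-21788))/(-10947) + (-15 + 58)²/12396) + J(-127)/(-1835) = -39628/((7177/(-21788))/(-10947) + (-15 + 58)²/12396) - 127/(-1835) = -39628/((7177*(-1/21788))*(-1/10947) + 43²*(1/12396)) - 127*(-1/1835) = -39628/(-7177/21788*(-1/10947) + 1849*(1/12396)) + 127/1835 = -39628/(7177/238513236 + 1849/12396) + 127/1835 = -39628/3063194024/20532014399 + 127/1835 = -39628*20532014399/3063194024 + 127/1835 = -203410666650893/765798506 + 127/1835 = -373258476047978393/1405240258510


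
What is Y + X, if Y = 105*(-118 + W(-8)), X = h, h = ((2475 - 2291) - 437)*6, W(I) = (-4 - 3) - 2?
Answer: -14853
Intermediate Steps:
W(I) = -9 (W(I) = -7 - 2 = -9)
h = -1518 (h = (184 - 437)*6 = -253*6 = -1518)
X = -1518
Y = -13335 (Y = 105*(-118 - 9) = 105*(-127) = -13335)
Y + X = -13335 - 1518 = -14853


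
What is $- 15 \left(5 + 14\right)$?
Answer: $-285$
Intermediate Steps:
$- 15 \left(5 + 14\right) = \left(-15\right) 19 = -285$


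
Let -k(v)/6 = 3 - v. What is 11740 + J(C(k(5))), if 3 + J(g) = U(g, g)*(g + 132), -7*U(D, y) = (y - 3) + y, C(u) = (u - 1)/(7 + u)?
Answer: 4249652/361 ≈ 11772.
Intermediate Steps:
k(v) = -18 + 6*v (k(v) = -6*(3 - v) = -18 + 6*v)
C(u) = (-1 + u)/(7 + u)
U(D, y) = 3/7 - 2*y/7 (U(D, y) = -((y - 3) + y)/7 = -((-3 + y) + y)/7 = -(-3 + 2*y)/7 = 3/7 - 2*y/7)
J(g) = -3 + (132 + g)*(3/7 - 2*g/7) (J(g) = -3 + (3/7 - 2*g/7)*(g + 132) = -3 + (3/7 - 2*g/7)*(132 + g) = -3 + (132 + g)*(3/7 - 2*g/7))
11740 + J(C(k(5))) = 11740 + (375/7 - 261*(-1 + (-18 + 6*5))/(7*(7 + (-18 + 6*5))) - 2*(-1 + (-18 + 6*5))²/(7 + (-18 + 6*5))²/7) = 11740 + (375/7 - 261*(-1 + (-18 + 30))/(7*(7 + (-18 + 30))) - 2*(-1 + (-18 + 30))²/(7 + (-18 + 30))²/7) = 11740 + (375/7 - 261*(-1 + 12)/(7*(7 + 12)) - 2*(-1 + 12)²/(7 + 12)²/7) = 11740 + (375/7 - 261*11/(7*19) - 2*(11/19)²/7) = 11740 + (375/7 - 261*11/133 - 2*((1/19)*11)²/7) = 11740 + (375/7 - 261/7*11/19 - 2*(11/19)²/7) = 11740 + (375/7 - 2871/133 - 2/7*121/361) = 11740 + (375/7 - 2871/133 - 242/2527) = 11740 + 11512/361 = 4249652/361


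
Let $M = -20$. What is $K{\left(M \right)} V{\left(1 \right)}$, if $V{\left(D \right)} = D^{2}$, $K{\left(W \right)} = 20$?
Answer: $20$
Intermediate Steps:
$K{\left(M \right)} V{\left(1 \right)} = 20 \cdot 1^{2} = 20 \cdot 1 = 20$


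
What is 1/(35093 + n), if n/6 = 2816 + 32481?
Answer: 1/246875 ≈ 4.0506e-6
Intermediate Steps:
n = 211782 (n = 6*(2816 + 32481) = 6*35297 = 211782)
1/(35093 + n) = 1/(35093 + 211782) = 1/246875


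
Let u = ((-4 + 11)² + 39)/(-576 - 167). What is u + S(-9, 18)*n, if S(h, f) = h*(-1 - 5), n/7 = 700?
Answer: 196597712/743 ≈ 2.6460e+5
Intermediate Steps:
n = 4900 (n = 7*700 = 4900)
u = -88/743 (u = (7² + 39)/(-743) = (49 + 39)*(-1/743) = 88*(-1/743) = -88/743 ≈ -0.11844)
S(h, f) = -6*h (S(h, f) = h*(-6) = -6*h)
u + S(-9, 18)*n = -88/743 - 6*(-9)*4900 = -88/743 + 54*4900 = -88/743 + 264600 = 196597712/743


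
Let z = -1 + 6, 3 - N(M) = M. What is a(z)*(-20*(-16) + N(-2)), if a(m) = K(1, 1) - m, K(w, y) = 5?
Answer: 0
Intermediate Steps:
N(M) = 3 - M
z = 5
a(m) = 5 - m
a(z)*(-20*(-16) + N(-2)) = (5 - 1*5)*(-20*(-16) + (3 - 1*(-2))) = (5 - 5)*(320 + (3 + 2)) = 0*(320 + 5) = 0*325 = 0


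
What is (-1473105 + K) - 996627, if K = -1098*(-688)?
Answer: -1714308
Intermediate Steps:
K = 755424
(-1473105 + K) - 996627 = (-1473105 + 755424) - 996627 = -717681 - 996627 = -1714308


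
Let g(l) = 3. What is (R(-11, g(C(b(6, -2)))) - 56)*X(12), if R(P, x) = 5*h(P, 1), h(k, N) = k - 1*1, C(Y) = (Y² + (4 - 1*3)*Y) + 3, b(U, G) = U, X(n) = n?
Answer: -1392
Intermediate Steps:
C(Y) = 3 + Y + Y² (C(Y) = (Y² + (4 - 3)*Y) + 3 = (Y² + 1*Y) + 3 = (Y² + Y) + 3 = (Y + Y²) + 3 = 3 + Y + Y²)
h(k, N) = -1 + k (h(k, N) = k - 1 = -1 + k)
R(P, x) = -5 + 5*P (R(P, x) = 5*(-1 + P) = -5 + 5*P)
(R(-11, g(C(b(6, -2)))) - 56)*X(12) = ((-5 + 5*(-11)) - 56)*12 = ((-5 - 55) - 56)*12 = (-60 - 56)*12 = -116*12 = -1392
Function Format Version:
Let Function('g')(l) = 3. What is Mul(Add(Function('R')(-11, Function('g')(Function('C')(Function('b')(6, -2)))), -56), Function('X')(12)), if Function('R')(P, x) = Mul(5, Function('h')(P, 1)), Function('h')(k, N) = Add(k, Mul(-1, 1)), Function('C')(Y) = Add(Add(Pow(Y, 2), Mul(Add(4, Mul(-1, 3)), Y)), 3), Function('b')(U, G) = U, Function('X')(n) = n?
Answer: -1392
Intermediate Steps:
Function('C')(Y) = Add(3, Y, Pow(Y, 2)) (Function('C')(Y) = Add(Add(Pow(Y, 2), Mul(Add(4, -3), Y)), 3) = Add(Add(Pow(Y, 2), Mul(1, Y)), 3) = Add(Add(Pow(Y, 2), Y), 3) = Add(Add(Y, Pow(Y, 2)), 3) = Add(3, Y, Pow(Y, 2)))
Function('h')(k, N) = Add(-1, k) (Function('h')(k, N) = Add(k, -1) = Add(-1, k))
Function('R')(P, x) = Add(-5, Mul(5, P)) (Function('R')(P, x) = Mul(5, Add(-1, P)) = Add(-5, Mul(5, P)))
Mul(Add(Function('R')(-11, Function('g')(Function('C')(Function('b')(6, -2)))), -56), Function('X')(12)) = Mul(Add(Add(-5, Mul(5, -11)), -56), 12) = Mul(Add(Add(-5, -55), -56), 12) = Mul(Add(-60, -56), 12) = Mul(-116, 12) = -1392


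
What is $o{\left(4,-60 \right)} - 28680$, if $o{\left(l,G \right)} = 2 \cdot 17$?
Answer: $-28646$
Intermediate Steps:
$o{\left(l,G \right)} = 34$
$o{\left(4,-60 \right)} - 28680 = 34 - 28680 = -28646$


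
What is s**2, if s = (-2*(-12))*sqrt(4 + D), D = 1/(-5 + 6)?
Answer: 2880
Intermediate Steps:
D = 1 (D = 1/1 = 1)
s = 24*sqrt(5) (s = (-2*(-12))*sqrt(4 + 1) = 24*sqrt(5) ≈ 53.666)
s**2 = (24*sqrt(5))**2 = 2880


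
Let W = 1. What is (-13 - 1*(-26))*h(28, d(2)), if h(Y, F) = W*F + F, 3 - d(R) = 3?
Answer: 0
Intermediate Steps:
d(R) = 0 (d(R) = 3 - 1*3 = 3 - 3 = 0)
h(Y, F) = 2*F (h(Y, F) = 1*F + F = F + F = 2*F)
(-13 - 1*(-26))*h(28, d(2)) = (-13 - 1*(-26))*(2*0) = (-13 + 26)*0 = 13*0 = 0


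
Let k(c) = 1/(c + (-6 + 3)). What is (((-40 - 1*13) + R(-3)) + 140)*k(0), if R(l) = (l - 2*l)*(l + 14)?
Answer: -40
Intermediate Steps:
R(l) = -l*(14 + l) (R(l) = (-l)*(14 + l) = -l*(14 + l))
k(c) = 1/(-3 + c) (k(c) = 1/(c - 3) = 1/(-3 + c))
(((-40 - 1*13) + R(-3)) + 140)*k(0) = (((-40 - 1*13) - 1*(-3)*(14 - 3)) + 140)/(-3 + 0) = (((-40 - 13) - 1*(-3)*11) + 140)/(-3) = ((-53 + 33) + 140)*(-⅓) = (-20 + 140)*(-⅓) = 120*(-⅓) = -40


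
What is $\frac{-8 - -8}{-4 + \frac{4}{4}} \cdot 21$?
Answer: $0$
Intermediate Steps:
$\frac{-8 - -8}{-4 + \frac{4}{4}} \cdot 21 = \frac{-8 + 8}{-4 + 4 \cdot \frac{1}{4}} \cdot 21 = \frac{1}{-4 + 1} \cdot 0 \cdot 21 = \frac{1}{-3} \cdot 0 \cdot 21 = \left(- \frac{1}{3}\right) 0 \cdot 21 = 0 \cdot 21 = 0$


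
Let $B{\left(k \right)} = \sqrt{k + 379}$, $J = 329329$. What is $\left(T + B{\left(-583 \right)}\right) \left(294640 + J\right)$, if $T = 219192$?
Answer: $136769013048 + 1247938 i \sqrt{51} \approx 1.3677 \cdot 10^{11} + 8.9121 \cdot 10^{6} i$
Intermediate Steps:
$B{\left(k \right)} = \sqrt{379 + k}$
$\left(T + B{\left(-583 \right)}\right) \left(294640 + J\right) = \left(219192 + \sqrt{379 - 583}\right) \left(294640 + 329329\right) = \left(219192 + \sqrt{-204}\right) 623969 = \left(219192 + 2 i \sqrt{51}\right) 623969 = 136769013048 + 1247938 i \sqrt{51}$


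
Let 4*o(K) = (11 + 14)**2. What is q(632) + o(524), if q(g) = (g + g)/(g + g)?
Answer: 629/4 ≈ 157.25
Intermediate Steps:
o(K) = 625/4 (o(K) = (11 + 14)**2/4 = (1/4)*25**2 = (1/4)*625 = 625/4)
q(g) = 1 (q(g) = (2*g)/((2*g)) = (2*g)*(1/(2*g)) = 1)
q(632) + o(524) = 1 + 625/4 = 629/4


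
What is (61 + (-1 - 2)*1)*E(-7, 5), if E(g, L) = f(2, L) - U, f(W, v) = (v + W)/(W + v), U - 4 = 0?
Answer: -174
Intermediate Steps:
U = 4 (U = 4 + 0 = 4)
f(W, v) = 1 (f(W, v) = (W + v)/(W + v) = 1)
E(g, L) = -3 (E(g, L) = 1 - 1*4 = 1 - 4 = -3)
(61 + (-1 - 2)*1)*E(-7, 5) = (61 + (-1 - 2)*1)*(-3) = (61 - 3*1)*(-3) = (61 - 3)*(-3) = 58*(-3) = -174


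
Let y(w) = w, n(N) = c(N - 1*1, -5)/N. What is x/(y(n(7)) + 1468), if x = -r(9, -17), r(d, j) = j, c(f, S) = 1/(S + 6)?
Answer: 119/10277 ≈ 0.011579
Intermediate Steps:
c(f, S) = 1/(6 + S)
n(N) = 1/N (n(N) = 1/((6 - 5)*N) = 1/(1*N) = 1/N)
x = 17 (x = -1*(-17) = 17)
x/(y(n(7)) + 1468) = 17/(1/7 + 1468) = 17/(10277/7) = 17*(7/10277) = 119/10277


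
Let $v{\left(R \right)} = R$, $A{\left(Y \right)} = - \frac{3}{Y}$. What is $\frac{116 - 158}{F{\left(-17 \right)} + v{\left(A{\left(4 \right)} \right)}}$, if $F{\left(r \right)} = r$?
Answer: $\frac{168}{71} \approx 2.3662$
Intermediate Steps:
$\frac{116 - 158}{F{\left(-17 \right)} + v{\left(A{\left(4 \right)} \right)}} = \frac{116 - 158}{-17 - \frac{3}{4}} = - \frac{42}{-17 - \frac{3}{4}} = - \frac{42}{- \frac{71}{4}} = \left(-42\right) \left(- \frac{4}{71}\right) = \frac{168}{71}$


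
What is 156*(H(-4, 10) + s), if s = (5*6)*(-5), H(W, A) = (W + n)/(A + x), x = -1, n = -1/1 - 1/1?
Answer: -23504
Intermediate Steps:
n = -2 (n = -1*1 - 1*1 = -1 - 1 = -2)
H(W, A) = (-2 + W)/(-1 + A) (H(W, A) = (W - 2)/(A - 1) = (-2 + W)/(-1 + A))
s = -150 (s = 30*(-5) = -150)
156*(H(-4, 10) + s) = 156*((-2 - 4)/(-1 + 10) - 150) = 156*(-6/9 - 150) = 156*((⅑)*(-6) - 150) = 156*(-⅔ - 150) = 156*(-452/3) = -23504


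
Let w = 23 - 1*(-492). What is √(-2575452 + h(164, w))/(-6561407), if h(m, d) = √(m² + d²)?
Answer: -I*√(2575452 - √292121)/6561407 ≈ -0.00024456*I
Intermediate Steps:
w = 515 (w = 23 + 492 = 515)
h(m, d) = √(d² + m²)
√(-2575452 + h(164, w))/(-6561407) = √(-2575452 + √(515² + 164²))/(-6561407) = √(-2575452 + √(265225 + 26896))*(-1/6561407) = √(-2575452 + √292121)*(-1/6561407) = -√(-2575452 + √292121)/6561407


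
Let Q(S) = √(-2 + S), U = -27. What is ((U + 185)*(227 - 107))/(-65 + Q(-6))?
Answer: -410800/1411 - 12640*I*√2/1411 ≈ -291.14 - 12.669*I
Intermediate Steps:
((U + 185)*(227 - 107))/(-65 + Q(-6)) = ((-27 + 185)*(227 - 107))/(-65 + √(-2 - 6)) = (158*120)/(-65 + √(-8)) = 18960/(-65 + 2*I*√2)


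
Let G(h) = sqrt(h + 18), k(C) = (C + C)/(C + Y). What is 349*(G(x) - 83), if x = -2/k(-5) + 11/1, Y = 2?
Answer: -28967 + 349*sqrt(710)/5 ≈ -27107.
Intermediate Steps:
k(C) = 2*C/(2 + C) (k(C) = (C + C)/(C + 2) = (2*C)/(2 + C) = 2*C/(2 + C))
x = 52/5 (x = -2/(2*(-5)/(2 - 5)) + 11/1 = -2/(2*(-5)/(-3)) + 11*1 = -2/(2*(-5)*(-1/3)) + 11 = -2/10/3 + 11 = -2*3/10 + 11 = -3/5 + 11 = 52/5 ≈ 10.400)
G(h) = sqrt(18 + h)
349*(G(x) - 83) = 349*(sqrt(18 + 52/5) - 83) = 349*(sqrt(142/5) - 83) = 349*(sqrt(710)/5 - 83) = 349*(-83 + sqrt(710)/5) = -28967 + 349*sqrt(710)/5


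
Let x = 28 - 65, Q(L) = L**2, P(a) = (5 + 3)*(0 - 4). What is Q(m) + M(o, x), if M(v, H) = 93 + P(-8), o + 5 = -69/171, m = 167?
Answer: 27950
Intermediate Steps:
o = -308/57 (o = -5 - 69/171 = -5 - 69*1/171 = -5 - 23/57 = -308/57 ≈ -5.4035)
P(a) = -32 (P(a) = 8*(-4) = -32)
x = -37
M(v, H) = 61 (M(v, H) = 93 - 32 = 61)
Q(m) + M(o, x) = 167**2 + 61 = 27889 + 61 = 27950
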